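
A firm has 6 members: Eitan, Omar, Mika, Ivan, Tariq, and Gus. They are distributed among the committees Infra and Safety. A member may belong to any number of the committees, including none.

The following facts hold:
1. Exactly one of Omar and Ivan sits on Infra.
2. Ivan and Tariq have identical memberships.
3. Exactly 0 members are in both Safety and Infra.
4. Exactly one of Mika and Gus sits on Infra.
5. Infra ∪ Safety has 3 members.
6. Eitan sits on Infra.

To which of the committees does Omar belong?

Omar: Infra

From (6): Eitan ∈ Infra.
Suppose Omar ∉ Infra: no assignment then satisfies all the clues, so Omar ∈ Infra.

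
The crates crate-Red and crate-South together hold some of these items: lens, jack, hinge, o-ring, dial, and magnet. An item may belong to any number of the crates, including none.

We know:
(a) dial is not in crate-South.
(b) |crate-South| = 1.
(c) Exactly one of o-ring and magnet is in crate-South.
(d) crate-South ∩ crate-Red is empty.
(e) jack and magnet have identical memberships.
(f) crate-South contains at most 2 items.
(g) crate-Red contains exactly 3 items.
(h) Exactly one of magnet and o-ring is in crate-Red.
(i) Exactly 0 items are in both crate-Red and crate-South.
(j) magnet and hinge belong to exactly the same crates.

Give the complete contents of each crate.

crate-Red = {hinge, jack, magnet}; crate-South = {o-ring}

From (a): dial ∉ crate-South.
Suppose lens ∈ crate-Red: no assignment then satisfies all the clues, so lens ∉ crate-Red.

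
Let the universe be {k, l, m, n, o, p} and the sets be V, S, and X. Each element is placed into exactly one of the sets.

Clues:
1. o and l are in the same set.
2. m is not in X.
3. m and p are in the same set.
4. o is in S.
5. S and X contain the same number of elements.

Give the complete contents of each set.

V = {m, p}; S = {l, o}; X = {k, n}

From (2): m ∉ X.
From (4): o ∈ S.
(1): l matches o: l ∉ V.
(1): l matches o: l ∈ S.
(3): p matches m: p ∉ X.
Suppose k ∈ V: no assignment then satisfies all the clues, so k ∉ V.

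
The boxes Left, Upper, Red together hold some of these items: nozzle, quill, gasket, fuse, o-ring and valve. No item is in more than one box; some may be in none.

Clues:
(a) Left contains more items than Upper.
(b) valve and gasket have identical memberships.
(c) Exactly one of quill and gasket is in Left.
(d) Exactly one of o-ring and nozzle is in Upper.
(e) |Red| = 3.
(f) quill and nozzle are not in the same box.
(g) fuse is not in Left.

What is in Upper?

Upper = {nozzle}

From (g): fuse ∉ Left.
Suppose nozzle ∉ Upper: no assignment then satisfies all the clues, so nozzle ∈ Upper.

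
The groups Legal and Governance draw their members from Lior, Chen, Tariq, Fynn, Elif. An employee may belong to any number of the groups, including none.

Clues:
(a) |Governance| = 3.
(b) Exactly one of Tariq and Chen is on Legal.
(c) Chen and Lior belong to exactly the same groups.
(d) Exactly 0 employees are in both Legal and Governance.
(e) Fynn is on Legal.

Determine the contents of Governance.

Governance = {Chen, Elif, Lior}

From (e): Fynn ∈ Legal.
Suppose Lior ∉ Governance: no assignment then satisfies all the clues, so Lior ∈ Governance.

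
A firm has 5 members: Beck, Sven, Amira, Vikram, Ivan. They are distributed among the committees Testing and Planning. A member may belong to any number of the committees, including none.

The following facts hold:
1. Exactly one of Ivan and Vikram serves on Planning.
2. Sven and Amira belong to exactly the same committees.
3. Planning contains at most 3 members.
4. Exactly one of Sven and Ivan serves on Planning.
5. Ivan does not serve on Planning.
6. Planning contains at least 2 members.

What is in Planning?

From (5): Ivan ∉ Planning.
(1) (exactly one): Vikram ∈ Planning.
(4) (exactly one): Sven ∈ Planning.
(2): Amira matches Sven: Amira ∈ Planning.
(3): Planning already has 3, so the rest are out.

Planning = {Amira, Sven, Vikram}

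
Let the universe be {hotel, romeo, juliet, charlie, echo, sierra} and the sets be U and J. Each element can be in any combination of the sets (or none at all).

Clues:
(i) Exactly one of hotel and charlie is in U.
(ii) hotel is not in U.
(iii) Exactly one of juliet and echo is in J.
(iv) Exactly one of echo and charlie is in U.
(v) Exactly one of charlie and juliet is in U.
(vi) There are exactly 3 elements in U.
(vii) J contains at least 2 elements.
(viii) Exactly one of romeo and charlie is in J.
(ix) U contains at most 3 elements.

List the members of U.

U = {charlie, romeo, sierra}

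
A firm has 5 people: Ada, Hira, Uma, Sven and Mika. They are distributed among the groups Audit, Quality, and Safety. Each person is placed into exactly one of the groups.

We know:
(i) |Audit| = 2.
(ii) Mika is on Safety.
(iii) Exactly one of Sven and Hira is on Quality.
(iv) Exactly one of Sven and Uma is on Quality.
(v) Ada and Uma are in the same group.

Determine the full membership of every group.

From (ii): Mika ∈ Safety.
Suppose Ada ∉ Audit: no assignment then satisfies all the clues, so Ada ∈ Audit.

Audit = {Ada, Uma}; Quality = {Sven}; Safety = {Hira, Mika}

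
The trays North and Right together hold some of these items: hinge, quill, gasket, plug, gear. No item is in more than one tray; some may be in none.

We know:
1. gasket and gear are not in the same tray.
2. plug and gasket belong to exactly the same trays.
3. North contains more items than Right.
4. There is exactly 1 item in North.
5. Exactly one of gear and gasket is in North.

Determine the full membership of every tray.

North = {gear}; Right = {}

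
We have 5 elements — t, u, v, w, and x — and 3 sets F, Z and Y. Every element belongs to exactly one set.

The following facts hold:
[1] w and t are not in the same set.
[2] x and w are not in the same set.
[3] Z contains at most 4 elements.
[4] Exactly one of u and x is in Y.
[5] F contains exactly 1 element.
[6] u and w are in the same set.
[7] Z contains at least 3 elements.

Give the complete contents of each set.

F = {t}; Z = {u, v, w}; Y = {x}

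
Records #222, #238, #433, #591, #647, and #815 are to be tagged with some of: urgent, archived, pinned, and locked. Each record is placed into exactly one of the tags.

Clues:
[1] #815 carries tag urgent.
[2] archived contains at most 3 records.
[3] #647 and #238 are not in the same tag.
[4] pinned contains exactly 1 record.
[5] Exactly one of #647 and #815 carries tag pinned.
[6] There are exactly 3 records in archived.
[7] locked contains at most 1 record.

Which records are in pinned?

pinned = {#647}

From (1): #815 ∈ urgent.
(5) (exactly one): #647 ∈ pinned.
(3): #238 ∉ pinned.
(4): pinned already has 1, so the rest are out.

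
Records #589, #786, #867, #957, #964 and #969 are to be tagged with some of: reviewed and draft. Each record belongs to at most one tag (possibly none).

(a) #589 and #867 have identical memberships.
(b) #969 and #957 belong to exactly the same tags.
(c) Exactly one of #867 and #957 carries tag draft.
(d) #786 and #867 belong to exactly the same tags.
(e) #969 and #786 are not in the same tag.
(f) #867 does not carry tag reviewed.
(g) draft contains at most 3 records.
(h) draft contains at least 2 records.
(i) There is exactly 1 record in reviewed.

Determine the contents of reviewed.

reviewed = {#964}

From (f): #867 ∉ reviewed.
(a): #589 matches #867: #589 ∉ reviewed.
(d): #786 matches #867: #786 ∉ reviewed.
Suppose #957 ∈ reviewed: no assignment then satisfies all the clues, so #957 ∉ reviewed.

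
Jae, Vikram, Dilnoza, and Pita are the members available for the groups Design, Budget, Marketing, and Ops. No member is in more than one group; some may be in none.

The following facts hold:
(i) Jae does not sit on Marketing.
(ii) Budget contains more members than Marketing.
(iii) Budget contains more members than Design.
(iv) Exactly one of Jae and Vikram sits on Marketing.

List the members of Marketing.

Marketing = {Vikram}

From (i): Jae ∉ Marketing.
(iv) (exactly one): Vikram ∈ Marketing.
Suppose Dilnoza ∈ Marketing: no assignment then satisfies all the clues, so Dilnoza ∉ Marketing.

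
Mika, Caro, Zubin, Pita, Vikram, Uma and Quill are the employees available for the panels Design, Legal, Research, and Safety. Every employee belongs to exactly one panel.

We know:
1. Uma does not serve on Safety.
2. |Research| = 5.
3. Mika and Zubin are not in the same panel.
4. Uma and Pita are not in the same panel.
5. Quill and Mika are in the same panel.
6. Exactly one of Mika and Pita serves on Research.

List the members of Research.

Research = {Caro, Mika, Quill, Uma, Vikram}

From (1): Uma ∉ Safety.
Suppose Mika ∉ Research: no assignment then satisfies all the clues, so Mika ∈ Research.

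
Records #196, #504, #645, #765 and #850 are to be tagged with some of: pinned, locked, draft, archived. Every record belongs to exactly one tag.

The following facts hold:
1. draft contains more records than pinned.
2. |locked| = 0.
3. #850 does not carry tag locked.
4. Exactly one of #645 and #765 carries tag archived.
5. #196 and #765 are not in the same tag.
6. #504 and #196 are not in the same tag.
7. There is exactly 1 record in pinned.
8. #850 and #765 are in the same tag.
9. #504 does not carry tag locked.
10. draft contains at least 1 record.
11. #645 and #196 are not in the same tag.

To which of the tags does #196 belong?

#196: pinned

From (3): #850 ∉ locked.
From (9): #504 ∉ locked.
(2): locked already has 0, so the rest are out.
Suppose #196 ∉ pinned: no assignment then satisfies all the clues, so #196 ∈ pinned.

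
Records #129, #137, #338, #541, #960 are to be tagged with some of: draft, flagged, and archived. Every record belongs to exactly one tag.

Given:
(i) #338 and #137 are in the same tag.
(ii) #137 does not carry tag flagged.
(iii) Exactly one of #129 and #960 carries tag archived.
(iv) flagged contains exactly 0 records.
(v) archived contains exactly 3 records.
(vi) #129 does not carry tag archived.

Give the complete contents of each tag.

draft = {#129, #541}; flagged = {}; archived = {#137, #338, #960}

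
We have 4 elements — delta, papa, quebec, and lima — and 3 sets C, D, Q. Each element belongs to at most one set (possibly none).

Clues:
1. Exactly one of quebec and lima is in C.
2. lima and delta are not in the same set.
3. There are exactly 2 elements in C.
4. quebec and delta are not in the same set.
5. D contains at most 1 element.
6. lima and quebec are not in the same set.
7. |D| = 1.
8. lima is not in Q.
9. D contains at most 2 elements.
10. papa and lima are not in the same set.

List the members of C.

C = {papa, quebec}

From (8): lima ∉ Q.
Suppose delta ∈ C: no assignment then satisfies all the clues, so delta ∉ C.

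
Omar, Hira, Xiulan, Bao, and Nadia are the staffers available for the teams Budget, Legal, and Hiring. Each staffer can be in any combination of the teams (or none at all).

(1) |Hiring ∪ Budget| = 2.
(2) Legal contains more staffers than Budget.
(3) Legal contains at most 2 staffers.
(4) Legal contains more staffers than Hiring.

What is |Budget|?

1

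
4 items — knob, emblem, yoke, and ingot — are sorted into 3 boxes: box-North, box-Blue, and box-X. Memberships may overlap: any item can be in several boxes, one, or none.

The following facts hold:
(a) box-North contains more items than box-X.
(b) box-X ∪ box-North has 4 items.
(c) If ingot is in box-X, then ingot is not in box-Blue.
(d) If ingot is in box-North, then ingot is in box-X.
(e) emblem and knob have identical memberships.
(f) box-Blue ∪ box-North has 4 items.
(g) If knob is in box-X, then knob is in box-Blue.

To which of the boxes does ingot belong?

ingot: box-North, box-X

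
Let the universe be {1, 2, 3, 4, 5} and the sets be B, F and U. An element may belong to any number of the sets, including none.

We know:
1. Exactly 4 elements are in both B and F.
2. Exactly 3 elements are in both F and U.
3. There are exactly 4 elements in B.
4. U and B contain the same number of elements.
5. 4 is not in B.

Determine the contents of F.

F = {1, 2, 3, 5}

From (5): 4 ∉ B.
(3): only 4 candidates remain for B, so all are in.
Suppose 1 ∉ F: no assignment then satisfies all the clues, so 1 ∈ F.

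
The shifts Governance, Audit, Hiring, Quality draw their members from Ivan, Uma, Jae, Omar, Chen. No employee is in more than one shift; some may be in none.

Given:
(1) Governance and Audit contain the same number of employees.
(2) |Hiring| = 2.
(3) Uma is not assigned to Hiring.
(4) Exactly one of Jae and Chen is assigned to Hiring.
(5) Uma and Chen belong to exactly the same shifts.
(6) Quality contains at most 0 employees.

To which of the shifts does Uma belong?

Uma: none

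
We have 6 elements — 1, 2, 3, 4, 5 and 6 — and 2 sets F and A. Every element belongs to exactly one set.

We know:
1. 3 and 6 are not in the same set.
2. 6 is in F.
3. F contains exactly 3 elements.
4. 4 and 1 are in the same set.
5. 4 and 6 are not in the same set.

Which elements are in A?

From (2): 6 ∈ F.
(1): 3 ∉ F.
(5): 4 ∉ F.
Only one set left: 3 ∈ A.
Only one set left: 4 ∈ A.
(4): 1 matches 4: 1 ∉ F.
(4): 1 matches 4: 1 ∈ A.
(3): only 3 candidates remain for F, so all are in.

A = {1, 3, 4}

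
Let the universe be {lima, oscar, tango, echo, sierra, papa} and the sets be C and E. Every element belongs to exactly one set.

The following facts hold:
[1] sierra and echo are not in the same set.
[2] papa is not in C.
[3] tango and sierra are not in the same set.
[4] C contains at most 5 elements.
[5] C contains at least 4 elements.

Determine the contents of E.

E = {papa, sierra}

From (2): papa ∉ C.
Only one set left: papa ∈ E.
Suppose lima ∈ E: no assignment then satisfies all the clues, so lima ∉ E.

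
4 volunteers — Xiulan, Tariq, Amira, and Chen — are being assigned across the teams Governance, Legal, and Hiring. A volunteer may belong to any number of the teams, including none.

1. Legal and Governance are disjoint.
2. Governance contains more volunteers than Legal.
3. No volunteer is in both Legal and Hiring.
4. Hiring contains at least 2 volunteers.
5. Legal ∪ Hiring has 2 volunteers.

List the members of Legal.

Legal = {}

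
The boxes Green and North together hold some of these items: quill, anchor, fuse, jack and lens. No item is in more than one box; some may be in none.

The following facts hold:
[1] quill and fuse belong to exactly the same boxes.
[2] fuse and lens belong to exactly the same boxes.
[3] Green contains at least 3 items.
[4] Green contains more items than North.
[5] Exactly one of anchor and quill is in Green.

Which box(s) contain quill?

quill: Green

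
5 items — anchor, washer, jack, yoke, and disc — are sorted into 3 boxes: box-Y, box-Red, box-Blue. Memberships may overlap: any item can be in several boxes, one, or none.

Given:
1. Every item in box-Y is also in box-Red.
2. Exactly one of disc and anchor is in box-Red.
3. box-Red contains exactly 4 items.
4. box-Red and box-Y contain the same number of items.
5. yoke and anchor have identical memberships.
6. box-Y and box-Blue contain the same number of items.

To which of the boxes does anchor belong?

anchor: box-Blue, box-Red, box-Y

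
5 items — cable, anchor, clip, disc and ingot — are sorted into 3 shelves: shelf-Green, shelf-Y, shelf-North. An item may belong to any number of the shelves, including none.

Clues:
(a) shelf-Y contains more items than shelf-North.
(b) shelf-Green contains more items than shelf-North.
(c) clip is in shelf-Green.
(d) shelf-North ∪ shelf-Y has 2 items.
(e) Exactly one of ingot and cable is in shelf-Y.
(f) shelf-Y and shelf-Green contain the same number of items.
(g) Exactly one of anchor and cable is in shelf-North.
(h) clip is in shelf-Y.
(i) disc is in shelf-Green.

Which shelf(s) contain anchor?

From (c): clip ∈ shelf-Green.
From (h): clip ∈ shelf-Y.
From (i): disc ∈ shelf-Green.
Suppose anchor ∈ shelf-Green: no assignment then satisfies all the clues, so anchor ∉ shelf-Green.

anchor: none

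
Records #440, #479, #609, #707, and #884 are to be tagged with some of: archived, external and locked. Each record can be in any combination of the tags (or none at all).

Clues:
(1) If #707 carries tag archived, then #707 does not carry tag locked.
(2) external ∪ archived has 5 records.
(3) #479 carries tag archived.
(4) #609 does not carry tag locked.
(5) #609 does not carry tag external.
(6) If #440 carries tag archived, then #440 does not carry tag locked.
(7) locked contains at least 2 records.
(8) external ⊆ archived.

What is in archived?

From (3): #479 ∈ archived.
From (4): #609 ∉ locked.
From (5): #609 ∉ external.
Suppose #440 ∉ archived: no assignment then satisfies all the clues, so #440 ∈ archived.

archived = {#440, #479, #609, #707, #884}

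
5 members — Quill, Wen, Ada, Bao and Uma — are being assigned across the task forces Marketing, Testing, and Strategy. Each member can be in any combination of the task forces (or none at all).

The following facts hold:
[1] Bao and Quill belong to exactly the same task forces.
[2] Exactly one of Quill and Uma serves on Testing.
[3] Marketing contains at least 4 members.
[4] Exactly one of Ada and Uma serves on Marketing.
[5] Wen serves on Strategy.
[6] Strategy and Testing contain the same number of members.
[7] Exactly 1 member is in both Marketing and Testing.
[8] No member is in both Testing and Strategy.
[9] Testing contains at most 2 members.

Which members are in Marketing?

Marketing = {Bao, Quill, Uma, Wen}

From (5): Wen ∈ Strategy.
(8) (disjoint): Wen ∉ Testing.
Suppose Quill ∉ Marketing: no assignment then satisfies all the clues, so Quill ∈ Marketing.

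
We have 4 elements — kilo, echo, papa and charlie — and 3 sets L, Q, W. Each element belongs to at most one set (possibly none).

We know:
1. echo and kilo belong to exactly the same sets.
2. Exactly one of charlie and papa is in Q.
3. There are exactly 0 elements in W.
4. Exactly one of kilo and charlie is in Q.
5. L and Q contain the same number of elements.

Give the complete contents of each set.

L = {papa}; Q = {charlie}; W = {}

(3): W already has 0, so the rest are out.
Suppose kilo ∈ L: no assignment then satisfies all the clues, so kilo ∉ L.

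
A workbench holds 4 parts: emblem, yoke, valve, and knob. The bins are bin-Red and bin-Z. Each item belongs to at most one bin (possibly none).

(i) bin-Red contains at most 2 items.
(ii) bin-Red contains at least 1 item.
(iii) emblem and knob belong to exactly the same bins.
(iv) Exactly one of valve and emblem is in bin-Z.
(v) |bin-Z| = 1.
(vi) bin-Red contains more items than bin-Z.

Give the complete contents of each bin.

bin-Red = {emblem, knob}; bin-Z = {valve}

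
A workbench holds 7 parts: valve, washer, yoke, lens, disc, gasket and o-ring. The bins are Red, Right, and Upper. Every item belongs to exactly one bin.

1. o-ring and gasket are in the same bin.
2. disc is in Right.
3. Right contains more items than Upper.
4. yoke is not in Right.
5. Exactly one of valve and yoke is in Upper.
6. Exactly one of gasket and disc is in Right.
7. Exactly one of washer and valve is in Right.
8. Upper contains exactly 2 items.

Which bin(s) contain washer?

washer: Upper

From (2): disc ∈ Right.
From (4): yoke ∉ Right.
(6) (exactly one): gasket ∉ Right.
(1): o-ring matches gasket: o-ring ∉ Right.
Suppose washer ∈ Red: no assignment then satisfies all the clues, so washer ∉ Red.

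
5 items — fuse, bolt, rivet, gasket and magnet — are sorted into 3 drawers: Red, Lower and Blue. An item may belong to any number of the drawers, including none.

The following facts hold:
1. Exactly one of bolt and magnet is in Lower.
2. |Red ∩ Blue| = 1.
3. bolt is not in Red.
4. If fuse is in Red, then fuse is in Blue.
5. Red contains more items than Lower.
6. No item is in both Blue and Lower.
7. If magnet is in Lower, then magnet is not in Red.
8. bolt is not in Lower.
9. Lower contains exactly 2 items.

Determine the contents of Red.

Red = {fuse, gasket, rivet}

From (3): bolt ∉ Red.
From (8): bolt ∉ Lower.
(1) (exactly one): magnet ∈ Lower.
(6) (disjoint): magnet ∉ Blue.
(7): magnet ∉ Red.
Suppose fuse ∉ Red: no assignment then satisfies all the clues, so fuse ∈ Red.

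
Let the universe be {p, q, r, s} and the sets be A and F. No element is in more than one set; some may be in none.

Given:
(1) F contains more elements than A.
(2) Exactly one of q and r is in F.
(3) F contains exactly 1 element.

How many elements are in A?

0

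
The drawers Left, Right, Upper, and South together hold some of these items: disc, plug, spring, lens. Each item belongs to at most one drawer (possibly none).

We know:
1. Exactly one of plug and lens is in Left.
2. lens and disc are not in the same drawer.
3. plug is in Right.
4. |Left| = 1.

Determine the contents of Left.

From (3): plug ∈ Right.
(1) (exactly one): lens ∈ Left.
(2): disc ∉ Left.
(4): Left already has 1, so the rest are out.

Left = {lens}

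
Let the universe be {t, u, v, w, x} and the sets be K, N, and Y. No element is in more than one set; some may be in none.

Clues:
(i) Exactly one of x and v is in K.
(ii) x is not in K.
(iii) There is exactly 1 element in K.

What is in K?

K = {v}

From (ii): x ∉ K.
(i) (exactly one): v ∈ K.
(iii): K already has 1, so the rest are out.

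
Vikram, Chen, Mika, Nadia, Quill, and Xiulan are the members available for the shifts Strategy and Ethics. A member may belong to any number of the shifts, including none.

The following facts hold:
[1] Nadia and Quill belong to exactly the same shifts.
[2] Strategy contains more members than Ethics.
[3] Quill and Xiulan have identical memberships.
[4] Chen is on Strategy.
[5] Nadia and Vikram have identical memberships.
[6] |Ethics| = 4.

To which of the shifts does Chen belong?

Chen: Strategy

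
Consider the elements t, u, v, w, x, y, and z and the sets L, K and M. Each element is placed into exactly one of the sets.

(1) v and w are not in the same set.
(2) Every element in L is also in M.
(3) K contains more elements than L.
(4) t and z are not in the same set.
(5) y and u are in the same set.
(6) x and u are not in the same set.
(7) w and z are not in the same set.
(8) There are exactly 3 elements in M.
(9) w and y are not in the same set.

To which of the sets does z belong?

z: K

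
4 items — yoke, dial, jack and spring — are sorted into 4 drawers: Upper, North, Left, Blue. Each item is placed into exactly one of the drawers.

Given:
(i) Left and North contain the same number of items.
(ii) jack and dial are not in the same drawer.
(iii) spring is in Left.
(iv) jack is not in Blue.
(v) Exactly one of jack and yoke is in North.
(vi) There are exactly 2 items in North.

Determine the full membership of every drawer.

Upper = {}; North = {dial, yoke}; Left = {jack, spring}; Blue = {}

From (iii): spring ∈ Left.
From (iv): jack ∉ Blue.
Suppose yoke ∈ Upper: no assignment then satisfies all the clues, so yoke ∉ Upper.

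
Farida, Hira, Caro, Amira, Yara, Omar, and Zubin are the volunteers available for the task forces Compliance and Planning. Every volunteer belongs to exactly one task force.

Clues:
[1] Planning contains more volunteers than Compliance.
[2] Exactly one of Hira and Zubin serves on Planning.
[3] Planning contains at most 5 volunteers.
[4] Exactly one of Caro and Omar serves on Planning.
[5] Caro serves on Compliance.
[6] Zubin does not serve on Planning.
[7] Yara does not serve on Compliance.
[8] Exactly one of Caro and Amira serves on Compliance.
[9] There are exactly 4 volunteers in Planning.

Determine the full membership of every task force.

From (5): Caro ∈ Compliance.
From (6): Zubin ∉ Planning.
From (7): Yara ∉ Compliance.
(2) (exactly one): Hira ∈ Planning.
(4) (exactly one): Omar ∈ Planning.
(8) (exactly one): Amira ∉ Compliance.
Only one task force left: Amira ∈ Planning.
Only one task force left: Yara ∈ Planning.
Only one task force left: Zubin ∈ Compliance.
(9): Planning already has 4, so the rest are out.
Only one task force left: Farida ∈ Compliance.

Compliance = {Caro, Farida, Zubin}; Planning = {Amira, Hira, Omar, Yara}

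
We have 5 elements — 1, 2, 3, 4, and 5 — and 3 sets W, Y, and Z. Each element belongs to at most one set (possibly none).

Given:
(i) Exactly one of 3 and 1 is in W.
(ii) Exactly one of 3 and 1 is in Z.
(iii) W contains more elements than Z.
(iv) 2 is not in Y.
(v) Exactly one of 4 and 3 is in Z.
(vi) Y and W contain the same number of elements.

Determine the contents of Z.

Z = {3}

From (iv): 2 ∉ Y.
Suppose 1 ∈ Z: no assignment then satisfies all the clues, so 1 ∉ Z.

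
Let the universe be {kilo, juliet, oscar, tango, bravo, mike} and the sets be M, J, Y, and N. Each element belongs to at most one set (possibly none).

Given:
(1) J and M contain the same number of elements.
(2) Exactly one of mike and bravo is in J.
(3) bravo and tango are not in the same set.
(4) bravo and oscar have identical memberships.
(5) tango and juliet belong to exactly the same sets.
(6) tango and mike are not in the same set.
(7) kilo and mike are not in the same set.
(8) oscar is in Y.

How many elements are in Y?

From (8): oscar ∈ Y.
(4): bravo matches oscar: bravo ∉ M.
(4): bravo matches oscar: bravo ∉ J.
(4): bravo matches oscar: bravo ∈ Y.
(2) (exactly one): mike ∈ J.
(3): tango ∉ Y.
(5): juliet matches tango: juliet ∉ Y.
(6): tango ∉ J.
(7): kilo ∉ J.
(5): juliet matches tango: juliet ∉ J.
Suppose kilo ∉ M: no assignment then satisfies all the clues, so kilo ∈ M.

2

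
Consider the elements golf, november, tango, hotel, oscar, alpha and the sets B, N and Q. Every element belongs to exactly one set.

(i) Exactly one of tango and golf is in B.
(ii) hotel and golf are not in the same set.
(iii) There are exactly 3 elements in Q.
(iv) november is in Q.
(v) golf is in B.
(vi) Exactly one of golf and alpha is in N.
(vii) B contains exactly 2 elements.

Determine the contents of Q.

Q = {hotel, november, tango}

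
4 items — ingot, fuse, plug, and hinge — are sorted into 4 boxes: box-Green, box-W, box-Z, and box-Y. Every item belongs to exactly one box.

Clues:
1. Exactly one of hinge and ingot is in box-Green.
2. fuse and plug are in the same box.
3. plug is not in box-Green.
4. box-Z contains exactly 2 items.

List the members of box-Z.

box-Z = {fuse, plug}

From (3): plug ∉ box-Green.
(2): fuse matches plug: fuse ∉ box-Green.
Suppose ingot ∈ box-Z: no assignment then satisfies all the clues, so ingot ∉ box-Z.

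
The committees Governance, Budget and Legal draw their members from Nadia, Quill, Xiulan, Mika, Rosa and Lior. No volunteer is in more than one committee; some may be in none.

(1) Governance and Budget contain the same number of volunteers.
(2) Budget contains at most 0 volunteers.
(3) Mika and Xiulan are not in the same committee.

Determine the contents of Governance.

Governance = {}

(2): Budget already has 0, so the rest are out.
Suppose Nadia ∈ Governance: no assignment then satisfies all the clues, so Nadia ∉ Governance.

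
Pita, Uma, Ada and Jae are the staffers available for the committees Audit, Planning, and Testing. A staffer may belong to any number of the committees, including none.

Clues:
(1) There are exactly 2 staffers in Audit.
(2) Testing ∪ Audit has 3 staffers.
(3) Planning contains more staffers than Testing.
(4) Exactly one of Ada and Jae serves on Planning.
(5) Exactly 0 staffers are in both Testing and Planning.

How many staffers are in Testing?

1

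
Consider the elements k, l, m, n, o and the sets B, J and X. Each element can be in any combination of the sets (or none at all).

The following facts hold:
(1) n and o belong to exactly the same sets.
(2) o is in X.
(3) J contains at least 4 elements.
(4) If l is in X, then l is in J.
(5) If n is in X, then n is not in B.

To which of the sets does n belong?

From (2): o ∈ X.
(1): n matches o: n ∈ X.
(5): n ∉ B.
(1): o matches n: o ∉ B.
Suppose n ∉ J: no assignment then satisfies all the clues, so n ∈ J.

n: J, X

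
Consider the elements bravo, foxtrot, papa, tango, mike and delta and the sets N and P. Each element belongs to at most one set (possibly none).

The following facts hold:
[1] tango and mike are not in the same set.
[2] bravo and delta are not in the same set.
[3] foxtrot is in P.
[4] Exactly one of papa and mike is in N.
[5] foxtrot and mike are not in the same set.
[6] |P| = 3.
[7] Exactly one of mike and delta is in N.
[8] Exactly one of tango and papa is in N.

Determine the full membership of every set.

N = {delta, papa}; P = {bravo, foxtrot, tango}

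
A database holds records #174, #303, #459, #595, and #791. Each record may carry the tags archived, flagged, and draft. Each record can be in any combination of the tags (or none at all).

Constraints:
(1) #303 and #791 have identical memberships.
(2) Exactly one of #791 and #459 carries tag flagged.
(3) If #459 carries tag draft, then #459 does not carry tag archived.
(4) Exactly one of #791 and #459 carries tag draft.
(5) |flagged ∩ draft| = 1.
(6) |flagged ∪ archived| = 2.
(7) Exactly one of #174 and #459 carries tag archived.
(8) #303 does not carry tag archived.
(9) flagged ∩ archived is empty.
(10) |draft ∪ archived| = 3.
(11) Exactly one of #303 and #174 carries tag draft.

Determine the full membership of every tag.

archived = {#174}; flagged = {#459}; draft = {#174, #459, #595}

From (8): #303 ∉ archived.
(1): #791 matches #303: #791 ∉ archived.
Suppose #174 ∉ archived: no assignment then satisfies all the clues, so #174 ∈ archived.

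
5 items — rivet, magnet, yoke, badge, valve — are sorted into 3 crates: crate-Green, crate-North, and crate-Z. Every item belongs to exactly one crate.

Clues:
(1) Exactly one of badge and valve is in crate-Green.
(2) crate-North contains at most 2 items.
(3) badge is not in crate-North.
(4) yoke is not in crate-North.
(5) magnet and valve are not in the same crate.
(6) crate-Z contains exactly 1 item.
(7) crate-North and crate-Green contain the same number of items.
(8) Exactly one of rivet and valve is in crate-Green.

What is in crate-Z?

crate-Z = {badge}

From (3): badge ∉ crate-North.
From (4): yoke ∉ crate-North.
Suppose rivet ∈ crate-Z: no assignment then satisfies all the clues, so rivet ∉ crate-Z.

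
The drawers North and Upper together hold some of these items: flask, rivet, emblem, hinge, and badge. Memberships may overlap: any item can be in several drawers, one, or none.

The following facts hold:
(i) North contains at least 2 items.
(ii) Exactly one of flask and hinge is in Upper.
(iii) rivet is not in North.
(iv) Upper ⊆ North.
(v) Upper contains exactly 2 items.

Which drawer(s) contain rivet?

rivet: none

From (iii): rivet ∉ North.
(iv) contrapositive: rivet ∉ Upper.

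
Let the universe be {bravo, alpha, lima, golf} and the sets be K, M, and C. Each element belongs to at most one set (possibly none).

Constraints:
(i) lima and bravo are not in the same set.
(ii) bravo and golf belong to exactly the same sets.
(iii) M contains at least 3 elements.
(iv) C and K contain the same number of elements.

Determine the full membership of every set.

K = {}; M = {alpha, bravo, golf}; C = {}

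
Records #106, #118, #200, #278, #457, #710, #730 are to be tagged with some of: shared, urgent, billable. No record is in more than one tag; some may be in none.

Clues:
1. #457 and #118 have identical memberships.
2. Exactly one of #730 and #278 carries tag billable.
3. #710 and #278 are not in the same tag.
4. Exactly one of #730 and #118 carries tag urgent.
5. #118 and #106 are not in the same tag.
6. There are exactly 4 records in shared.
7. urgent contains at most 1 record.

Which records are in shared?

shared = {#118, #200, #457, #710}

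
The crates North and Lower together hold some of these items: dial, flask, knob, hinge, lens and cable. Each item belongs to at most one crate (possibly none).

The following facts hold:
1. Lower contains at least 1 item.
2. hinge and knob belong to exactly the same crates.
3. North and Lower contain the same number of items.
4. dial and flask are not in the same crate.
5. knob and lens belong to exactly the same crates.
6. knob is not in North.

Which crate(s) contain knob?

knob: none

From (6): knob ∉ North.
(2): hinge matches knob: hinge ∉ North.
(5): lens matches knob: lens ∉ North.
Suppose knob ∈ Lower: no assignment then satisfies all the clues, so knob ∉ Lower.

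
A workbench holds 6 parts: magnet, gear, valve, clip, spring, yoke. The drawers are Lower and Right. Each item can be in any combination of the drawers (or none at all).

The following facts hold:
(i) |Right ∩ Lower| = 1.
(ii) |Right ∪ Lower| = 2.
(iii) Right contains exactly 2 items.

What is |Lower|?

1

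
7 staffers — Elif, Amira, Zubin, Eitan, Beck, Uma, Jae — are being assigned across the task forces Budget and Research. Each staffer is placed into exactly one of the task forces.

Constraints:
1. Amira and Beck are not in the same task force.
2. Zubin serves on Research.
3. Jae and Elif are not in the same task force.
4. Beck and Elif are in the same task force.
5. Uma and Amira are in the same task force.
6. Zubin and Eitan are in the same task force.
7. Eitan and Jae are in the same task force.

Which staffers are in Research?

Research = {Amira, Eitan, Jae, Uma, Zubin}

From (2): Zubin ∈ Research.
(6): Eitan matches Zubin: Eitan ∉ Budget.
(6): Eitan matches Zubin: Eitan ∈ Research.
(7): Jae matches Eitan: Jae ∉ Budget.
(7): Jae matches Eitan: Jae ∈ Research.
(3): Elif ∉ Research.
(4): Beck matches Elif: Beck ∉ Research.
Only one task force left: Elif ∈ Budget.
Only one task force left: Beck ∈ Budget.
(1): Amira ∉ Budget.
(5): Uma matches Amira: Uma ∉ Budget.
Only one task force left: Uma ∈ Research.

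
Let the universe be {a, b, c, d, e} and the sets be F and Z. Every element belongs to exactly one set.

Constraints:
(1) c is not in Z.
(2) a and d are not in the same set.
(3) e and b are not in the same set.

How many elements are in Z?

2

From (1): c ∉ Z.
Only one set left: c ∈ F.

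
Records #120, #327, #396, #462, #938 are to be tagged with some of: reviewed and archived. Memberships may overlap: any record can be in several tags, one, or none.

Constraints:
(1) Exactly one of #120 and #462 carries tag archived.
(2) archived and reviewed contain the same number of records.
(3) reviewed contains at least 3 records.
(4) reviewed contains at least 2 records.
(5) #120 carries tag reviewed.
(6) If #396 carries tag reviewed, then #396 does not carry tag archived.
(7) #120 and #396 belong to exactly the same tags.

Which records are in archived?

archived = {#327, #462, #938}

From (5): #120 ∈ reviewed.
(7): #396 matches #120: #396 ∈ reviewed.
(6): #396 ∉ archived.
(7): #120 matches #396: #120 ∉ archived.
(1) (exactly one): #462 ∈ archived.
Suppose #327 ∉ archived: no assignment then satisfies all the clues, so #327 ∈ archived.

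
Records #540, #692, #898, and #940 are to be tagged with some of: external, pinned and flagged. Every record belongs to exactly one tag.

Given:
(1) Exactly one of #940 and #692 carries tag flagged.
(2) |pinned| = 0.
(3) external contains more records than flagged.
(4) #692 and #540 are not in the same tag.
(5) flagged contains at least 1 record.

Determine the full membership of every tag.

external = {#540, #898, #940}; pinned = {}; flagged = {#692}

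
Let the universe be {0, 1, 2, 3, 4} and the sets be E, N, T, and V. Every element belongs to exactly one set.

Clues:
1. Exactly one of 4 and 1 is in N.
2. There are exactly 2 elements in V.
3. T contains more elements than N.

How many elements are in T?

2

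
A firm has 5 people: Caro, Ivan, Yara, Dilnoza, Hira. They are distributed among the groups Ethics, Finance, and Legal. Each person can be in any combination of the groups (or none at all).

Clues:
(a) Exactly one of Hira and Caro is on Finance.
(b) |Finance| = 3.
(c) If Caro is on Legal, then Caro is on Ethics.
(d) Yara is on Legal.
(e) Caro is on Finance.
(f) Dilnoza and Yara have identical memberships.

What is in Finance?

Finance = {Caro, Dilnoza, Yara}

From (d): Yara ∈ Legal.
From (e): Caro ∈ Finance.
(a) (exactly one): Hira ∉ Finance.
(f): Dilnoza matches Yara: Dilnoza ∈ Legal.
Suppose Ivan ∈ Finance: no assignment then satisfies all the clues, so Ivan ∉ Finance.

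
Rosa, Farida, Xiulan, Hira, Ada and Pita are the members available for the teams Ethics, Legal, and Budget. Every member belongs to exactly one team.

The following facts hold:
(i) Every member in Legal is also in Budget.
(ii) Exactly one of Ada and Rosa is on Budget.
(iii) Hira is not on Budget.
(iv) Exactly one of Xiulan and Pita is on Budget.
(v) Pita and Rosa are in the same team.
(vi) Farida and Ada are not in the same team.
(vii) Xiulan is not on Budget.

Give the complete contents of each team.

Ethics = {Ada, Hira, Xiulan}; Legal = {}; Budget = {Farida, Pita, Rosa}

From (iii): Hira ∉ Budget.
From (vii): Xiulan ∉ Budget.
(i) contrapositive: Xiulan ∉ Legal.
(i) contrapositive: Hira ∉ Legal.
(iv) (exactly one): Pita ∈ Budget.
(v): Rosa matches Pita: Rosa ∉ Ethics.
(v): Rosa matches Pita: Rosa ∉ Legal.
(v): Rosa matches Pita: Rosa ∈ Budget.
Only one team left: Xiulan ∈ Ethics.
Only one team left: Hira ∈ Ethics.
(ii) (exactly one): Ada ∉ Budget.
Suppose Farida ∈ Legal: no assignment then satisfies all the clues, so Farida ∉ Legal.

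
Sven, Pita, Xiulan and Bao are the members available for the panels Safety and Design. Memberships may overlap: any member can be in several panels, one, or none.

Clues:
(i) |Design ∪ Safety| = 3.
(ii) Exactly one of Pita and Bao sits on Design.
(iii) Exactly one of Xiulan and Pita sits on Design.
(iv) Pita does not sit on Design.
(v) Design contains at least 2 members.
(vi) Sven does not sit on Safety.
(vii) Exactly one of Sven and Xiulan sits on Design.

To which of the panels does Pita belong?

From (iv): Pita ∉ Design.
From (vi): Sven ∉ Safety.
(ii) (exactly one): Bao ∈ Design.
(iii) (exactly one): Xiulan ∈ Design.
(vii) (exactly one): Sven ∉ Design.
Suppose Pita ∉ Safety: no assignment then satisfies all the clues, so Pita ∈ Safety.

Pita: Safety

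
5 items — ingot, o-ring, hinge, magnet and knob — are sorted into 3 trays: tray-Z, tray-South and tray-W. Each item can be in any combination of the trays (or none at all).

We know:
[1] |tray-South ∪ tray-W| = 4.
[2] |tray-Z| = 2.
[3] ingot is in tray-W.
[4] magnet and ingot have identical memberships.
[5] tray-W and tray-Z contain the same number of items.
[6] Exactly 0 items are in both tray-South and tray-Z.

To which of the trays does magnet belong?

From (3): ingot ∈ tray-W.
(4): magnet matches ingot: magnet ∈ tray-W.
Suppose magnet ∉ tray-Z: no assignment then satisfies all the clues, so magnet ∈ tray-Z.

magnet: tray-W, tray-Z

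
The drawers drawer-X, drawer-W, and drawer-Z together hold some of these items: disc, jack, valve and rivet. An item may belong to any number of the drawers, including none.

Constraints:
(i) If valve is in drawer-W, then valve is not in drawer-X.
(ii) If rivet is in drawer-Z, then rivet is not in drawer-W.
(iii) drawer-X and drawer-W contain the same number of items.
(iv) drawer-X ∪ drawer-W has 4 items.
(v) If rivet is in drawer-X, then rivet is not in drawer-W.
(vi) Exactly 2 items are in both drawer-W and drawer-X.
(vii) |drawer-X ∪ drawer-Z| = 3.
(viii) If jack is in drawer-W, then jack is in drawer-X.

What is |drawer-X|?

3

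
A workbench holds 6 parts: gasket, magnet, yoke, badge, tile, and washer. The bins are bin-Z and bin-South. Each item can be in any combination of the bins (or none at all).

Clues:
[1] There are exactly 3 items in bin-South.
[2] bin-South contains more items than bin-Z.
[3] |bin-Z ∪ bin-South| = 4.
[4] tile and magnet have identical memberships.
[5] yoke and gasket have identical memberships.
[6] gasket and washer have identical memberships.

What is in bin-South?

bin-South = {gasket, washer, yoke}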